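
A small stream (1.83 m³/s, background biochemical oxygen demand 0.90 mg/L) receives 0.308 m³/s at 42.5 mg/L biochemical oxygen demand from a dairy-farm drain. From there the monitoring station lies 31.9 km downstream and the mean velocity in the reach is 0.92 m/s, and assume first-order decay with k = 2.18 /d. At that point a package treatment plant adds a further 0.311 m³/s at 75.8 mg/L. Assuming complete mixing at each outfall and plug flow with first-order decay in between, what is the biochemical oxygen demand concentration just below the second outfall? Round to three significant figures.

Conservation of mass: C = (1.830·0.9000 + 0.3080·42.50) / 2.138 = 14.74/2.138 = 6.893 mg/L; combined flow 2.138 m³/s.
Travel time t = 31.9·1000 / 0.92 = 34670 s = 9.632 h.
First-order decay: C = 6.893·exp(−k·t) = 6.893·0.4169 = 2.874 mg/L.
At the second outfall, C = (2.138·2.874 + 0.3110·75.80) / (2.138 + 0.3110) = 12.13 mg/L.

12.1 mg/L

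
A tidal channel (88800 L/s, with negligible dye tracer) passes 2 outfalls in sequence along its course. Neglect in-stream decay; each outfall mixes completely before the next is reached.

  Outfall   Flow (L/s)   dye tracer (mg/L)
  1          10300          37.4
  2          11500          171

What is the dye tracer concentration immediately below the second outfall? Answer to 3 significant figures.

Outfall 1: combined Q = 99100 L/s; C = (88800·0 + 10300·37.40)/99100 = 3.887 mg/L.
Outfall 2: combined Q = 110600 L/s; C = (99100·3.887 + 11500·171.0)/110600 = 21.26 mg/L.

21.3 mg/L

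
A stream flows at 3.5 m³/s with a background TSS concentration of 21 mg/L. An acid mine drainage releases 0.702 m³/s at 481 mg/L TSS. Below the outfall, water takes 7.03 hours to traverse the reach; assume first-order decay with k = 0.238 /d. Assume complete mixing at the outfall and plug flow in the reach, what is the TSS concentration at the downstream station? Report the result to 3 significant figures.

Mixed concentration C = ΣQC/ΣQ = (3.500·21.00 + 0.7020·481.0) / 4.202 = 411.2/4.202 = 97.85 mg/L.
Decay over the reach: 97.85·exp(−kt) = 97.85·0.9327 = 91.26 mg/L.

91.3 mg/L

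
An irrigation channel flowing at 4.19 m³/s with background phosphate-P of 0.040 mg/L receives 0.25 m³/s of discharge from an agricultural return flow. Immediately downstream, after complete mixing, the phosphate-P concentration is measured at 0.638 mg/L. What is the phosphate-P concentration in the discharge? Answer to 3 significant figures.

10.7 mg/L

Mass balance: 4.190·0.04000 + 0.2500·Cₑ = 4.440·0.6380
→ Cₑ = (4.440·0.6380 − 4.190·0.04000) / 0.2500 = 10.66 mg/L.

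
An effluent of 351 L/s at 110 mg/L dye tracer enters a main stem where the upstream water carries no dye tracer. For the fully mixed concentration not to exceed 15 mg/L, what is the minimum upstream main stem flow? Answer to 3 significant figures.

2220 L/s

Set C_mix = 15: (Q·0 + 351.0·110.0) / (Q + 351.0) = 15
→ Q = 351.0·(110.0 − 15)/(15 − 0) = 2223 L/s.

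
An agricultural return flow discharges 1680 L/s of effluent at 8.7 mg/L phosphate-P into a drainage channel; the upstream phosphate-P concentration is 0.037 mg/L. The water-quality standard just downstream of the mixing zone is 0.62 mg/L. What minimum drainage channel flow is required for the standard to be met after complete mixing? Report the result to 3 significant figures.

23300 L/s

Set C_mix = 0.62: (Q·0.03700 + 1680·8.700) / (Q + 1680) = 0.62
→ Q = 1680·(8.700 − 0.62)/(0.62 − 0.03700) = 23280 L/s.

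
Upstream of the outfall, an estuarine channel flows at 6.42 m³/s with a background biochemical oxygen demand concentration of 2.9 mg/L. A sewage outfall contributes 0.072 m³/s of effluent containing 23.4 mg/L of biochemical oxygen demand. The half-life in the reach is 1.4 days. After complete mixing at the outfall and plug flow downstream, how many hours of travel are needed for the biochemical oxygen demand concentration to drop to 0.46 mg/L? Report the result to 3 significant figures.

Mixed concentration C = ΣQC/ΣQ = (6.420·2.900 + 0.07200·23.40) / 6.492 = 20.30/6.492 = 3.127 mg/L.
Half-life 1.4 d → k = ln 2 / 1.4 = 0.4951 d⁻¹.
3.127·exp(−k·t) = 0.46 → t = ln(3.127/0.46)/k = 334500 s = 92.91 h.

92.9 h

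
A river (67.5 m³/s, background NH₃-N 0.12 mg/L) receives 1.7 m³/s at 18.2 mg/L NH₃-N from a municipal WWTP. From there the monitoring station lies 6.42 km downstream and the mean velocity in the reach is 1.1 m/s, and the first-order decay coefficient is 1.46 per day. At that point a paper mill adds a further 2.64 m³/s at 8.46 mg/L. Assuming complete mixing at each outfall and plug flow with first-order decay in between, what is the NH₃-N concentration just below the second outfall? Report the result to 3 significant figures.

Mixed concentration C = ΣQC/ΣQ = (67.50·0.1200 + 1.700·18.20) / 69.20 = 39.04/69.20 = 0.5642 mg/L; combined flow 69.20 m³/s.
Travel time t = 6.42·1000 / 1.1 = 5836 s = 1.621 h.
Applying C = C₀e^(−kt): 0.5642 × 0.9061 = 0.5112 mg/L.
At the second outfall, C = (69.20·0.5112 + 2.640·8.460) / (69.20 + 2.640) = 0.8033 mg/L.

0.803 mg/L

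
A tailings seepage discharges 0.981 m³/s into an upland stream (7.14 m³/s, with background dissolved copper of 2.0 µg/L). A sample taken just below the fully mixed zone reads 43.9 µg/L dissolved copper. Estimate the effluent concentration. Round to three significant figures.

349 µg/L

Mass balance: 7.140·2.000 + 0.9810·Cₑ = 8.121·43.90
→ Cₑ = (8.121·43.90 − 7.140·2.000) / 0.9810 = 348.9 µg/L.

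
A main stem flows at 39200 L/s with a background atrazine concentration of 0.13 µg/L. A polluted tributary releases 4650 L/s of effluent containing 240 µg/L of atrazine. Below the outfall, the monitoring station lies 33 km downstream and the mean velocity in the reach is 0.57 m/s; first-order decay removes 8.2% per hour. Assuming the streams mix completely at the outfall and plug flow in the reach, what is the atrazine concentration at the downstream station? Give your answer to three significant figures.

Conservation of mass: C = (39200·0.1300 + 4650·240.0) / 43850 = 1121000/43850 = 25.57 µg/L.
Travel time t = 33·1000 / 0.57 = 57890 s = 16.08 h.
8.2%/h lost → k = −ln(1 − 0.082) = 0.08556 h⁻¹.
Applying C = C₀e^(−kt): 25.57 × 0.2526 = 6.458 µg/L.

6.46 µg/L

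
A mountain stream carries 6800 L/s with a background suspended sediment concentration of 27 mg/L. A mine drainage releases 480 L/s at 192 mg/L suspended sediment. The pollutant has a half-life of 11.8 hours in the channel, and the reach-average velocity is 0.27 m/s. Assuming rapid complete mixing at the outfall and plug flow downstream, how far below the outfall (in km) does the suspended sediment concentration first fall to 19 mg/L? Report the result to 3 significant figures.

After mixing, C = (6800·27.00 + 480.0·192.0) / 7280 = 275800/7280 = 37.88 mg/L.
Half-life 11.8 h → k = ln 2 / 11.8 = 0.05874 h⁻¹ = 1.410 d⁻¹.
Set 37.88·exp(−k·t) = 19 → t = ln(37.88/19)/k = 42280 s = 11.75 h.
Distance = v·t = 0.27·42280 = 11420 m = 11.42 km.

11.4 km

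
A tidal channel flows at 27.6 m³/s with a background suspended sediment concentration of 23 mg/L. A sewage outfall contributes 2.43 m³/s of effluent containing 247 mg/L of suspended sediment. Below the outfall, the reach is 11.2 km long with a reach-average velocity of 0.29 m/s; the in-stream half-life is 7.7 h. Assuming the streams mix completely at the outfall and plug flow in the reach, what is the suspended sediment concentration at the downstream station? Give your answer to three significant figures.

15.7 mg/L

Mass balance: C = (27.60·23.00 + 2.430·247.0) / 30.03 = 1235/30.03 = 41.13 mg/L.
Travel time t = 11.2·1000 / 0.29 = 38620 s = 10.73 h.
Half-life 7.7 h → k = ln 2 / 7.7 = 0.09002 h⁻¹ = 2.160 d⁻¹.
First-order decay: C = 41.13·exp(−k·t) = 41.13·0.3807 = 15.66 mg/L.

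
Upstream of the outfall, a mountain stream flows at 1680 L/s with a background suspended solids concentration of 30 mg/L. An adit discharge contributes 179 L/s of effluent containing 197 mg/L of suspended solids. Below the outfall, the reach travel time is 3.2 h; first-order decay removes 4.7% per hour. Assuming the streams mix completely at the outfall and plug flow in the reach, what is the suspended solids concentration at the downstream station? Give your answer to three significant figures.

Flow-weighted average: C = (1680·30.00 + 179.0·197.0) / 1859 = 85660/1859 = 46.08 mg/L.
4.7%/h lost → k = −ln(1 − 0.047) = 0.04814 h⁻¹.
Applying C = C₀e^(−kt): 46.08 × 0.8572 = 39.50 mg/L.

39.5 mg/L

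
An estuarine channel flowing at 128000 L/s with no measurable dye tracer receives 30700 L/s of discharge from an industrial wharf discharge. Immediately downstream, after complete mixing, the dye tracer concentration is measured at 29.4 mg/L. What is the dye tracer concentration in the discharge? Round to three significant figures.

Mass balance: 128000·0 + 30700·Cₑ = 158700·29.40
→ Cₑ = (158700·29.40 − 128000·0) / 30700 = 152.0 mg/L.

152 mg/L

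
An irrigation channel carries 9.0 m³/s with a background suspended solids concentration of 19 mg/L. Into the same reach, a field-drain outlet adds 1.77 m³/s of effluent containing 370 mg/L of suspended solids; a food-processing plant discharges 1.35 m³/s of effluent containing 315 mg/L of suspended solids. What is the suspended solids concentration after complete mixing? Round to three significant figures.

After mixing, C = (9.000·19.00 + 1.770·370.0 + 1.350·315.0) / 12.12 = 1251/12.12 = 103.2 mg/L.

103 mg/L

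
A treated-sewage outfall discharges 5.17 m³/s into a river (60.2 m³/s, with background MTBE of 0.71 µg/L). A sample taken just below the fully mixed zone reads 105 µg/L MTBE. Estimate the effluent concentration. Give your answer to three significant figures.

1320 µg/L

Mass balance: 60.20·0.7100 + 5.170·Cₑ = 65.37·105.0
→ Cₑ = (65.37·105.0 − 60.20·0.7100) / 5.170 = 1319 µg/L.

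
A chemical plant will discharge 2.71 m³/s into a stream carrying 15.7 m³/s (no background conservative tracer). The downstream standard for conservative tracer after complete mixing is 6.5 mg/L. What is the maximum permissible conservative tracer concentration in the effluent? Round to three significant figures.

At the limit, (Qr·Cr + Qe·Cₑ)/(Qr + Qe) = 6.5:
Cₑ = (18.41·6.5 − 15.70·0) / 2.710 = 44.16 mg/L.

44.2 mg/L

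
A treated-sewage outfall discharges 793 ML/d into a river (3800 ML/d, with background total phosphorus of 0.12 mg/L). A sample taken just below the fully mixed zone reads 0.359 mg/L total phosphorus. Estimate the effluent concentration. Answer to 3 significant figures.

Mass balance: 3800·0.1200 + 793.0·Cₑ = 4593·0.3590
→ Cₑ = (4593·0.3590 − 3800·0.1200) / 793.0 = 1.504 mg/L.

1.50 mg/L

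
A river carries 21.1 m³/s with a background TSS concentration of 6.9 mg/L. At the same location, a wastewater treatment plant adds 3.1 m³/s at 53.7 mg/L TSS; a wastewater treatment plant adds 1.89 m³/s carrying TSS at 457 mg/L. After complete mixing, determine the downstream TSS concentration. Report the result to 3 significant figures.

Flow-weighted average: C = (21.10·6.900 + 3.100·53.70 + 1.890·457.0) / 26.09 = 1176/26.09 = 45.07 mg/L.

45.1 mg/L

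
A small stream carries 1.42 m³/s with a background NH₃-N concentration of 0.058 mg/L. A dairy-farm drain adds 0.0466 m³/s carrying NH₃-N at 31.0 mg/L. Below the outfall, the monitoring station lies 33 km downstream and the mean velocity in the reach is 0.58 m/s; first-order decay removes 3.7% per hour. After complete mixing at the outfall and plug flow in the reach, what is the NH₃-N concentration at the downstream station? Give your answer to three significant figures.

Flow-weighted average: C = (1.420·0.05800 + 0.04660·31.00) / 1.467 = 1.527/1.467 = 1.041 mg/L.
Travel time t = 33·1000 / 0.58 = 56900 s = 15.80 h.
3.7%/h lost → k = −ln(1 − 0.037) = 0.03770 h⁻¹.
After decay, C = 1.041 × e^(−kt) = 1.041 × 0.5511 = 0.5738 mg/L.

0.574 mg/L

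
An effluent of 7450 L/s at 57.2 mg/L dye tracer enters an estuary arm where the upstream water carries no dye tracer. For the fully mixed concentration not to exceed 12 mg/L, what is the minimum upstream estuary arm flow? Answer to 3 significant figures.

28100 L/s

Set C_mix = 12: (Q·0 + 7450·57.20) / (Q + 7450) = 12
→ Q = 7450·(57.20 − 12)/(12 − 0) = 28060 L/s.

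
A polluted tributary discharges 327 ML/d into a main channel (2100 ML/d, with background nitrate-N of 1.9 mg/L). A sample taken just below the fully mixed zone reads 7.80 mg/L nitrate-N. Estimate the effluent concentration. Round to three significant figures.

45.7 mg/L

Mass balance: 2100·1.900 + 327.0·Cₑ = 2427·7.800
→ Cₑ = (2427·7.800 − 2100·1.900) / 327.0 = 45.69 mg/L.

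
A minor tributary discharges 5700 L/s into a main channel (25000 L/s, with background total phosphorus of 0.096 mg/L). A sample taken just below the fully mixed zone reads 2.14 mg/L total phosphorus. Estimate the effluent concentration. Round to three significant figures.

Mass balance: 25000·0.09600 + 5700·Cₑ = 30700·2.140
→ Cₑ = (30700·2.140 − 25000·0.09600) / 5700 = 11.10 mg/L.

11.1 mg/L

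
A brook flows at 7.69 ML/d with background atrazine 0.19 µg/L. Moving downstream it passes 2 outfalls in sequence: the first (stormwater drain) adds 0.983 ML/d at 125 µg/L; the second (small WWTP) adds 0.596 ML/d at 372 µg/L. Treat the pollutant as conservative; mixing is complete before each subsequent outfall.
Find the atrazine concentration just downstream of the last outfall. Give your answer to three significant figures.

37.3 µg/L

Outfall 1: combined Q = 8.673 ML/d; C = (7.690·0.1900 + 0.9830·125.0)/8.673 = 14.34 µg/L.
Outfall 2: combined Q = 9.269 ML/d; C = (8.673·14.34 + 0.5960·372.0)/9.269 = 37.33 µg/L.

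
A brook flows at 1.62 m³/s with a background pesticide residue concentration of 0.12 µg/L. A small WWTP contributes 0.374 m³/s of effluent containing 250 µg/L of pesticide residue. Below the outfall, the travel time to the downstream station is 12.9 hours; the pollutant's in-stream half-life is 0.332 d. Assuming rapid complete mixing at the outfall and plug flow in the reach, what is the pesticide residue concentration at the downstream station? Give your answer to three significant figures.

Mass balance: C = (1.620·0.1200 + 0.3740·250.0) / 1.994 = 93.69/1.994 = 46.99 µg/L.
Half-life 0.332 d → k = ln 2 / 0.332 = 2.088 d⁻¹.
First-order decay: C = 46.99·exp(−k·t) = 46.99·0.3256 = 15.30 µg/L.

15.3 µg/L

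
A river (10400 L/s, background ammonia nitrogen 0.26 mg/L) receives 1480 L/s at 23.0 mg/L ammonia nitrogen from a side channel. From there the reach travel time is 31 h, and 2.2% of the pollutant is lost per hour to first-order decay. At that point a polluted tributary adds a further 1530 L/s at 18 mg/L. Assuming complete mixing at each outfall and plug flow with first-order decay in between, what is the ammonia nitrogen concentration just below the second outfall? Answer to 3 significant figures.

Mass balance: C = (10400·0.2600 + 1480·23.00) / 11880 = 36740/11880 = 3.093 mg/L; combined flow 11880 L/s.
2.2%/h lost → k = −ln(1 − 0.022) = 0.02225 h⁻¹.
After decay, C = 3.093 × e^(−kt) = 3.093 × 0.5018 = 1.552 mg/L.
Second outfall: C = (11880·1.552 + 1530·18.00)/13410 = 3.429 mg/L.

3.43 mg/L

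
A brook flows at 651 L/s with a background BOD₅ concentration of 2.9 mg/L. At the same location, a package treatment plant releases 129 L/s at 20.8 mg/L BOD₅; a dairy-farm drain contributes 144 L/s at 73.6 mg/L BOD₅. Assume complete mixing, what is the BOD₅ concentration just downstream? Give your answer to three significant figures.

Flow-weighted average: C = (651.0·2.900 + 129.0·20.80 + 144.0·73.60) / 924.0 = 15170/924.0 = 16.42 mg/L.

16.4 mg/L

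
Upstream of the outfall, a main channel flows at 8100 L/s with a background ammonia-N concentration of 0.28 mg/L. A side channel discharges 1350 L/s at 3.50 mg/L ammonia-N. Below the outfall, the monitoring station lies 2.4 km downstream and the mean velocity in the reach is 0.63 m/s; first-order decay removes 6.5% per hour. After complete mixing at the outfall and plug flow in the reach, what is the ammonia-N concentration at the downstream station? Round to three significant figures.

Mass balance: C = (8100·0.2800 + 1350·3.500) / 9450 = 6993/9450 = 0.7400 mg/L.
Travel time t = 2.4·1000 / 0.63 = 3810 s = 1.058 h.
6.5%/h lost → k = −ln(1 − 0.065) = 0.06721 h⁻¹.
Applying C = C₀e^(−kt): 0.7400 × 0.9313 = 0.6892 mg/L.

0.689 mg/L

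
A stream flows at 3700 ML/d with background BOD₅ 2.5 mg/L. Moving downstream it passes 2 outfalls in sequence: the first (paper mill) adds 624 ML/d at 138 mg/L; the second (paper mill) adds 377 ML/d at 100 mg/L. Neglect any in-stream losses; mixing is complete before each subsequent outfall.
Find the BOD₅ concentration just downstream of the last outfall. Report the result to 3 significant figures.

Below outfall 1: Q → 4324 ML/d, C = (3700·2.500 + 624.0·138.0)/4324 = 22.05 mg/L.
Below outfall 2: Q → 4701 ML/d, C = (4324·22.05 + 377.0·100.0)/4701 = 28.31 mg/L.

28.3 mg/L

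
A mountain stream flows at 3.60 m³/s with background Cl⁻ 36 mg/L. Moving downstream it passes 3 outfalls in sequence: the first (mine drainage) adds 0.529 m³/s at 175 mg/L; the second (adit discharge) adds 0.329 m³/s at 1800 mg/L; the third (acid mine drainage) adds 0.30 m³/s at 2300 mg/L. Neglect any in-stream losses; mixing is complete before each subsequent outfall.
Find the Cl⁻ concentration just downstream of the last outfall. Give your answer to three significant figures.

316 mg/L

Below outfall 1: Q → 4.129 m³/s, C = (3.600·36.00 + 0.5290·175.0)/4.129 = 53.81 mg/L.
Below outfall 2: Q → 4.458 m³/s, C = (4.129·53.81 + 0.3290·1800)/4.458 = 182.7 mg/L.
Below outfall 3: Q → 4.758 m³/s, C = (4.458·182.7 + 0.3000·2300)/4.758 = 316.2 mg/L.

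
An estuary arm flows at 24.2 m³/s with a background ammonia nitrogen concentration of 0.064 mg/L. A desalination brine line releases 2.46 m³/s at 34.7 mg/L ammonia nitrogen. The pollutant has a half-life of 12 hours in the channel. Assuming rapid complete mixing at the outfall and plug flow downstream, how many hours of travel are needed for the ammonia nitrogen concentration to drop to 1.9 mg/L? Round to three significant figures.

Conservation of mass: C = (24.20·0.06400 + 2.460·34.70) / 26.66 = 86.91/26.66 = 3.260 mg/L.
Half-life 12 h → k = ln 2 / 12 = 0.05776 h⁻¹ = 1.386 d⁻¹.
3.260·exp(−k·t) = 1.9 → t = ln(3.260/1.9)/k = 33650 s = 9.346 h.

9.35 h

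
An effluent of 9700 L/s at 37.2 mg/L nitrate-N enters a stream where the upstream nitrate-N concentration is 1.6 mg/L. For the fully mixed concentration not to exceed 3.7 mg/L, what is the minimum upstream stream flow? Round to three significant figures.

Set C_mix = 3.7: (Q·1.600 + 9700·37.20) / (Q + 9700) = 3.7
→ Q = 9700·(37.20 − 3.7)/(3.7 − 1.600) = 154700 L/s.

155000 L/s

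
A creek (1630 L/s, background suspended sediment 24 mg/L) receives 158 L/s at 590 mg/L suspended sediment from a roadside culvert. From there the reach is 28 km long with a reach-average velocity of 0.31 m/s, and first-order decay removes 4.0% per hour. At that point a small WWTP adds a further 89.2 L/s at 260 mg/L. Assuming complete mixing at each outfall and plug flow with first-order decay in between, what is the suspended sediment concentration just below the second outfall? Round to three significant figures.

37.7 mg/L

Mass balance: C = (1630·24.00 + 158.0·590.0) / 1788 = 132300/1788 = 74.02 mg/L; combined flow 1788 L/s.
Travel time t = 28·1000 / 0.31 = 90320 s = 25.09 h.
4.0%/h lost → k = −ln(1 − 0.04) = 0.04082 h⁻¹.
After decay, C = 74.02 × e^(−kt) = 74.02 × 0.3591 = 26.58 mg/L.
Second outfall: C = (1788·26.58 + 89.20·260.0)/1877 = 37.67 mg/L.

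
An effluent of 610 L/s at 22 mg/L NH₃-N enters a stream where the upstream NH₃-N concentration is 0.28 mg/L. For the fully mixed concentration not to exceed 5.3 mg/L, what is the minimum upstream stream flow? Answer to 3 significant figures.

Set C_mix = 5.3: (Q·0.2800 + 610.0·22.00) / (Q + 610.0) = 5.3
→ Q = 610.0·(22.00 − 5.3)/(5.3 − 0.2800) = 2029 L/s.

2030 L/s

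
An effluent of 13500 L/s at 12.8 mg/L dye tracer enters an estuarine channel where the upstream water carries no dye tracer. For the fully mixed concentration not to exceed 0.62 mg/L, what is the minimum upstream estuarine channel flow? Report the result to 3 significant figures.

Set C_mix = 0.62: (Q·0 + 13500·12.80) / (Q + 13500) = 0.62
→ Q = 13500·(12.80 − 0.62)/(0.62 − 0) = 265200 L/s.

265000 L/s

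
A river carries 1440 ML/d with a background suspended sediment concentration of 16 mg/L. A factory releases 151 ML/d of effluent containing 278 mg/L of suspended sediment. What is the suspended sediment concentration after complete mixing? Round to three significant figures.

Mass balance: C = (1440·16.00 + 151.0·278.0) / 1591 = 65020/1591 = 40.87 mg/L.

40.9 mg/L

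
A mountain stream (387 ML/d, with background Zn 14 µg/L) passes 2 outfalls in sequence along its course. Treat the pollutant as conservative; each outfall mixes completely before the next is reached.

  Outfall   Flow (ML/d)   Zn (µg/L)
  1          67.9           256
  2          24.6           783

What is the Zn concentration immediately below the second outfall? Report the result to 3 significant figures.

87.7 µg/L

Below outfall 1: Q → 454.9 ML/d, C = (387.0·14.00 + 67.90·256.0)/454.9 = 50.12 µg/L.
Below outfall 2: Q → 479.5 ML/d, C = (454.9·50.12 + 24.60·783.0)/479.5 = 87.72 µg/L.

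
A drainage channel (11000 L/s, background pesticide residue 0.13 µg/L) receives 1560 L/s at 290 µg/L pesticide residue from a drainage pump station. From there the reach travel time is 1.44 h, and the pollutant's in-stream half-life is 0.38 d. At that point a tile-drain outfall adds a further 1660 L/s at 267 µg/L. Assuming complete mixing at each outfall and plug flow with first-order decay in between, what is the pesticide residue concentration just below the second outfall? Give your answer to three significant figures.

59.8 µg/L

After mixing, C = (11000·0.1300 + 1560·290.0) / 12560 = 453800/12560 = 36.13 µg/L; combined flow 12560 L/s.
Half-life 0.38 d → k = ln 2 / 0.38 = 1.824 d⁻¹.
Decay over the reach: 36.13·exp(−kt) = 36.13·0.8963 = 32.39 µg/L.
Second outfall: C = (12560·32.39 + 1660·267.0)/14220 = 59.78 µg/L.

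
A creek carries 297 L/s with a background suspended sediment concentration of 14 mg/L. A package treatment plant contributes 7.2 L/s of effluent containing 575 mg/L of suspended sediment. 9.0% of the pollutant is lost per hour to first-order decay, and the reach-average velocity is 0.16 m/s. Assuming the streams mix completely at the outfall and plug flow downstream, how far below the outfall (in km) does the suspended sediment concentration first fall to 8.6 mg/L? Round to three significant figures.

7.05 km

Mass balance: C = (297.0·14.00 + 7.200·575.0) / 304.2 = 8298/304.2 = 27.28 mg/L.
9.0%/h lost → k = −ln(1 − 0.09) = 0.09431 h⁻¹.
Set 27.28·exp(−k·t) = 8.6 → t = ln(27.28/8.6)/k = 44060 s = 12.24 h.
Distance = v·t = 0.16·44060 = 7050 m = 7.050 km.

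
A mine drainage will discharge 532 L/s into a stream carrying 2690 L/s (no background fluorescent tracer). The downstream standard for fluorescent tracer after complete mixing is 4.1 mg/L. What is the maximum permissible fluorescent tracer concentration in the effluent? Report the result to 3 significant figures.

24.8 mg/L

At the limit, (Qr·Cr + Qe·Cₑ)/(Qr + Qe) = 4.1:
Cₑ = (3222·4.1 − 2690·0) / 532.0 = 24.83 mg/L.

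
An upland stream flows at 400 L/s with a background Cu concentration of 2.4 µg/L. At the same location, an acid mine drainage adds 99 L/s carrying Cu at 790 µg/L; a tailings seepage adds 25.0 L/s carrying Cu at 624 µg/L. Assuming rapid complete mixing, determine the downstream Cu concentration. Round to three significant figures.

181 µg/L

Mass balance: C = (400.0·2.400 + 99.00·790.0 + 25.00·624.0) / 524.0 = 94770/524.0 = 180.9 µg/L.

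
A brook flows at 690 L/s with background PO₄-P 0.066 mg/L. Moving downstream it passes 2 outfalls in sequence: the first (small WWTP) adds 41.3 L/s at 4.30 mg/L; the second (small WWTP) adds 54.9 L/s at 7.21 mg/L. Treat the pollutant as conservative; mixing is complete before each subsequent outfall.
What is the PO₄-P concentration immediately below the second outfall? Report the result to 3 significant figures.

0.787 mg/L

Outfall 1: combined Q = 731.3 L/s; C = (690.0·0.06600 + 41.30·4.300)/731.3 = 0.3051 mg/L.
Outfall 2: combined Q = 786.2 L/s; C = (731.3·0.3051 + 54.90·7.210)/786.2 = 0.7873 mg/L.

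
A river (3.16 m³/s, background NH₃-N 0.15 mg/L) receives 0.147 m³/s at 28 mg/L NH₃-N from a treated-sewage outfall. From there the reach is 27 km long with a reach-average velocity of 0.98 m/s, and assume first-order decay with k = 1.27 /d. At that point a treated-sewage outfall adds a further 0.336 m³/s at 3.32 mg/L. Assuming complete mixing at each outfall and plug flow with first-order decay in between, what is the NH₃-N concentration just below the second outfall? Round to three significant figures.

1.15 mg/L

Mass balance: C = (3.160·0.1500 + 0.1470·28.00) / 3.307 = 4.590/3.307 = 1.388 mg/L; combined flow 3.307 m³/s.
Travel time t = 27·1000 / 0.98 = 27550 s = 7.653 h.
Decay over the reach: 1.388·exp(−kt) = 1.388·0.6670 = 0.9258 mg/L.
Second outfall: C = (3.307·0.9258 + 0.3360·3.320)/3.643 = 1.147 mg/L.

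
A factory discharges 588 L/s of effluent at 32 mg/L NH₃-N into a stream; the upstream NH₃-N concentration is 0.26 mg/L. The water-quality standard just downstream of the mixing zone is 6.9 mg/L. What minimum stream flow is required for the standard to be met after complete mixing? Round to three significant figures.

2220 L/s

Set C_mix = 6.9: (Q·0.2600 + 588.0·32.00) / (Q + 588.0) = 6.9
→ Q = 588.0·(32.00 − 6.9)/(6.9 − 0.2600) = 2223 L/s.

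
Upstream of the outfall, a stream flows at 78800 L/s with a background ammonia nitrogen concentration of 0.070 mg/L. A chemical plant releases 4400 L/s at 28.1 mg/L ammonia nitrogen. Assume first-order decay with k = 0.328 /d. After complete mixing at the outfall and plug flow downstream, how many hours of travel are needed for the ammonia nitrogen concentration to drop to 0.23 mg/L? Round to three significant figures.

Flow-weighted average: C = (78800·0.07000 + 4400·28.10) / 83200 = 129200/83200 = 1.552 mg/L.
1.552·exp(−k·t) = 0.23 → t = ln(1.552/0.23)/k = 503000 s = 139.7 h.

140 h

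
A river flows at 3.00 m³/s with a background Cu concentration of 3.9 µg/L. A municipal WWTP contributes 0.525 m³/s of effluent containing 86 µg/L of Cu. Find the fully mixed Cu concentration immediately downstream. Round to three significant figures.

16.1 µg/L

Mixed concentration C = ΣQC/ΣQ = (3.000·3.900 + 0.5250·86.00) / 3.525 = 56.85/3.525 = 16.13 µg/L.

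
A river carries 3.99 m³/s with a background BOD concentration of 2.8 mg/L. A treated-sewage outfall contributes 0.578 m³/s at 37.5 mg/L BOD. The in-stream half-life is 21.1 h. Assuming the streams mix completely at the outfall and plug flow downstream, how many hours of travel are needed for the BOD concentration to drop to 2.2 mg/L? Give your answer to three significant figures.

36.1 h

Flow-weighted average: C = (3.990·2.800 + 0.5780·37.50) / 4.568 = 32.85/4.568 = 7.191 mg/L.
Half-life 21.1 h → k = ln 2 / 21.1 = 0.03285 h⁻¹ = 0.7884 d⁻¹.
7.191·exp(−k·t) = 2.2 → t = ln(7.191/2.2)/k = 129800 s = 36.05 h.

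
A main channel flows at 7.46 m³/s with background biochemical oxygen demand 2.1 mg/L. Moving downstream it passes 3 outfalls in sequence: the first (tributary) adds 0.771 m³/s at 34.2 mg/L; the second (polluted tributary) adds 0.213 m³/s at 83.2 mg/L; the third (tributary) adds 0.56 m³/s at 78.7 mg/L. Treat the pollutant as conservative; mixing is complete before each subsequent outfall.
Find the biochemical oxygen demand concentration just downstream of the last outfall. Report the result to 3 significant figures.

After outfall 1: Q = 7.460 + 0.7710 = 8.231 m³/s; C = (7.460·2.100 + 0.7710·34.20)/8.231 = 5.107 mg/L.
After outfall 2: Q = 8.231 + 0.2130 = 8.444 m³/s; C = (8.231·5.107 + 0.2130·83.20)/8.444 = 7.077 mg/L.
After outfall 3: Q = 8.444 + 0.5600 = 9.004 m³/s; C = (8.444·7.077 + 0.5600·78.70)/9.004 = 11.53 mg/L.

11.5 mg/L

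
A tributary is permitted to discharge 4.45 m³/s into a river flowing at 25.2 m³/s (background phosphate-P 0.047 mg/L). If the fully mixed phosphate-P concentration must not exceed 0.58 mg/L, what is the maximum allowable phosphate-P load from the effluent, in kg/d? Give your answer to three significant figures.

Mass balance at the limit: 25.20·0.04700 + 4.450·Cₑ = 29.65·0.58 → Cₑ = 3.598 mg/L.
Load = 4.450 m³/s × 3.598 g/m³ × 86 400 s/d = 1383 kg/d.

1380 kg/d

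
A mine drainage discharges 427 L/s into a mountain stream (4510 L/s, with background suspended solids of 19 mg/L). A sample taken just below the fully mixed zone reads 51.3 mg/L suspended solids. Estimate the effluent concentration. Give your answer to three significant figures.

Mass balance: 4510·19.00 + 427.0·Cₑ = 4937·51.30
→ Cₑ = (4937·51.30 − 4510·19.00) / 427.0 = 392.5 mg/L.

392 mg/L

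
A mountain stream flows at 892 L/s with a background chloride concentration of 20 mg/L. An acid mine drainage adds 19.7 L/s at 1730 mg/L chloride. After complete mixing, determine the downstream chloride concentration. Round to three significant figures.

Conservation of mass: C = (892.0·20.00 + 19.70·1730) / 911.7 = 51920/911.7 = 56.95 mg/L.

56.9 mg/L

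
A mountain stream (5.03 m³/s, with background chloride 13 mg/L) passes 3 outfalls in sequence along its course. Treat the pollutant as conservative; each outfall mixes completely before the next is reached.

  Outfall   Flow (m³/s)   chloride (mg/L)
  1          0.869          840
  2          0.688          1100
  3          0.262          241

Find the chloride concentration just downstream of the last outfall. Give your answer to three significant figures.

236 mg/L

Below outfall 1: Q → 5.899 m³/s, C = (5.030·13.00 + 0.8690·840.0)/5.899 = 134.8 mg/L.
Below outfall 2: Q → 6.587 m³/s, C = (5.899·134.8 + 0.6880·1100)/6.587 = 235.6 mg/L.
Below outfall 3: Q → 6.849 m³/s, C = (6.587·235.6 + 0.2620·241.0)/6.849 = 235.8 mg/L.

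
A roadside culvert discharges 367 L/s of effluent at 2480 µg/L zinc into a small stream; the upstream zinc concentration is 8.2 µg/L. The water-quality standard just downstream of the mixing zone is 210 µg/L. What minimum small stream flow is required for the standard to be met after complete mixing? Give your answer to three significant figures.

4130 L/s

Set C_mix = 210: (Q·8.200 + 367.0·2480) / (Q + 367.0) = 210
→ Q = 367.0·(2480 − 210)/(210 − 8.200) = 4128 L/s.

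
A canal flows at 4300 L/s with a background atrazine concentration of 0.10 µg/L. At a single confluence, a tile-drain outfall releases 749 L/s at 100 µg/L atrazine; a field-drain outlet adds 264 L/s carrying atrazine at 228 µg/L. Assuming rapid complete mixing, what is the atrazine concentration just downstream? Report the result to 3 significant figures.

Mass balance: C = (4300·0.1000 + 749.0·100.0 + 264.0·228.0) / 5313 = 135500/5313 = 25.51 µg/L.

25.5 µg/L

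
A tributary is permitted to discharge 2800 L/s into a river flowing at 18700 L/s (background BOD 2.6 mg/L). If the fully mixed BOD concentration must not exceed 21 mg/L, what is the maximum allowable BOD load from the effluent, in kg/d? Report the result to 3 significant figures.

34800 kg/d

Mass balance at the limit: 18700·2.600 + 2800·Cₑ = 21500·21 → Cₑ = 143.9 mg/L.
2800 L/s = 2.800 m³/s. Load = 2.800 m³/s × 143.9 g/m³ × 86 400 s/d = 34810 kg/d.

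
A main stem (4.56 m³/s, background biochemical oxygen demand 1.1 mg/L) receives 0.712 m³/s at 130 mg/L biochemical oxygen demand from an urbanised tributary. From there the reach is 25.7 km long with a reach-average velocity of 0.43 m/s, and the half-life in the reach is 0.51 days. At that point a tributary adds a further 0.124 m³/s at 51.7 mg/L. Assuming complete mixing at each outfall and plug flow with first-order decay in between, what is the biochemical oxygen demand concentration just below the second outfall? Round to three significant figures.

Conservation of mass: C = (4.560·1.100 + 0.7120·130.0) / 5.272 = 97.58/5.272 = 18.51 mg/L; combined flow 5.272 m³/s.
Travel time t = 25.7·1000 / 0.43 = 59770 s = 16.60 h.
Half-life 0.51 d → k = ln 2 / 0.51 = 1.359 d⁻¹.
After decay, C = 18.51 × e^(−kt) = 18.51 × 0.3906 = 7.229 mg/L.
Second outfall: C = (5.272·7.229 + 0.1240·51.70)/5.396 = 8.251 mg/L.

8.25 mg/L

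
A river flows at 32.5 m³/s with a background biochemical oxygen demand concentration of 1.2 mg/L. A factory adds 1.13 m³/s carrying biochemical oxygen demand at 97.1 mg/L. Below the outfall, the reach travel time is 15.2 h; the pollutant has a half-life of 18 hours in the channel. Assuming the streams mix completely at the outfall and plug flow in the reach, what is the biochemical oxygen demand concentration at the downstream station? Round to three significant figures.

After mixing, C = (32.50·1.200 + 1.130·97.10) / 33.63 = 148.7/33.63 = 4.422 mg/L.
Half-life 18 h → k = ln 2 / 18 = 0.03851 h⁻¹ = 0.9242 d⁻¹.
After decay, C = 4.422 × e^(−kt) = 4.422 × 0.5569 = 2.463 mg/L.

2.46 mg/L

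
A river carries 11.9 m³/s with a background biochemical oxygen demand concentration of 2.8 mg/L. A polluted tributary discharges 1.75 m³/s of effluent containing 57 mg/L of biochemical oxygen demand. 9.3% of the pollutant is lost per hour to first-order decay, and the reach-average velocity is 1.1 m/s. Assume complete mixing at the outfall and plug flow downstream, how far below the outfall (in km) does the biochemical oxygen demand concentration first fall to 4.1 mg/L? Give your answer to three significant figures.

Mass balance: C = (11.90·2.800 + 1.750·57.00) / 13.65 = 133.1/13.65 = 9.749 mg/L.
9.3%/h lost → k = −ln(1 − 0.093) = 0.09761 h⁻¹.
Set 9.749·exp(−k·t) = 4.1 → t = ln(9.749/4.1)/k = 31940 s = 8.873 h.
Distance = v·t = 1.1·31940 = 35140 m = 35.14 km.

35.1 km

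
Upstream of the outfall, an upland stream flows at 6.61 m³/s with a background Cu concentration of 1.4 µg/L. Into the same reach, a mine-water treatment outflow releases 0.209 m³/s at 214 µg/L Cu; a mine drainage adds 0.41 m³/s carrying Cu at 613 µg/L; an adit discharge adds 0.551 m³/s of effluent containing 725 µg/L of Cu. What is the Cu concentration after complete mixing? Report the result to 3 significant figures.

90.6 µg/L

Mixed concentration C = ΣQC/ΣQ = (6.610·1.400 + 0.2090·214.0 + 0.4100·613.0 + 0.5510·725.0) / 7.780 = 704.8/7.780 = 90.59 µg/L.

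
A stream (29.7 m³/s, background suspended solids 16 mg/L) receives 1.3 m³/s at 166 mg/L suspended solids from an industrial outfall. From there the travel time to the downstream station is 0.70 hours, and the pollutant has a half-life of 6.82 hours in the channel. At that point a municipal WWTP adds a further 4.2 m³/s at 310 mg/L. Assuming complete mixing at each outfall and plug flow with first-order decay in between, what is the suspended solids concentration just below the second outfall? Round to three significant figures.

55.3 mg/L

Mass balance: C = (29.70·16.00 + 1.300·166.0) / 31.00 = 691.0/31.00 = 22.29 mg/L; combined flow 31.00 m³/s.
Half-life 6.82 h → k = ln 2 / 6.82 = 0.1016 h⁻¹ = 2.439 d⁻¹.
First-order decay: C = 22.29·exp(−k·t) = 22.29·0.9313 = 20.76 mg/L.
Second outfall: C = (31.00·20.76 + 4.200·310.0)/35.20 = 55.27 mg/L.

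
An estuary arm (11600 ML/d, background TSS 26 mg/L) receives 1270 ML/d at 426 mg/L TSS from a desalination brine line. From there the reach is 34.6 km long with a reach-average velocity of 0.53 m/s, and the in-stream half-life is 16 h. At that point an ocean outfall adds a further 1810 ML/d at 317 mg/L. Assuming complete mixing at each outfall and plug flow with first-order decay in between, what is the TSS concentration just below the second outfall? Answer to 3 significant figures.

After mixing, C = (11600·26.00 + 1270·426.0) / 12870 = 842600/12870 = 65.47 mg/L; combined flow 12870 ML/d.
Travel time t = 34.6·1000 / 0.53 = 65280 s = 18.13 h.
Half-life 16 h → k = ln 2 / 16 = 0.04332 h⁻¹ = 1.040 d⁻¹.
Applying C = C₀e^(−kt): 65.47 × 0.4558 = 29.84 mg/L.
Second outfall: C = (12870·29.84 + 1810·317.0)/14680 = 65.25 mg/L.

65.3 mg/L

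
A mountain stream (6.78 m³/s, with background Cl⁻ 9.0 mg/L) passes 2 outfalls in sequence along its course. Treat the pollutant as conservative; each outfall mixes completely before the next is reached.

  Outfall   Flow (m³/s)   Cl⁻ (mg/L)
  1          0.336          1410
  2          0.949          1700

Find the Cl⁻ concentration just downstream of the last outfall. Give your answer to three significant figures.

Below outfall 1: Q → 7.116 m³/s, C = (6.780·9.000 + 0.3360·1410)/7.116 = 75.15 mg/L.
Below outfall 2: Q → 8.065 m³/s, C = (7.116·75.15 + 0.9490·1700)/8.065 = 266.3 mg/L.

266 mg/L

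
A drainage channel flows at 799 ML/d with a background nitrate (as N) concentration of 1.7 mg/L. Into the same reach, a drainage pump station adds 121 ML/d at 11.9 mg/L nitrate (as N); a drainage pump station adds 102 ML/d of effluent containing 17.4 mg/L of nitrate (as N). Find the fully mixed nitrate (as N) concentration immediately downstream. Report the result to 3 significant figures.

Flow-weighted average: C = (799.0·1.700 + 121.0·11.90 + 102.0·17.40) / 1022 = 4573/1022 = 4.475 mg/L.

4.47 mg/L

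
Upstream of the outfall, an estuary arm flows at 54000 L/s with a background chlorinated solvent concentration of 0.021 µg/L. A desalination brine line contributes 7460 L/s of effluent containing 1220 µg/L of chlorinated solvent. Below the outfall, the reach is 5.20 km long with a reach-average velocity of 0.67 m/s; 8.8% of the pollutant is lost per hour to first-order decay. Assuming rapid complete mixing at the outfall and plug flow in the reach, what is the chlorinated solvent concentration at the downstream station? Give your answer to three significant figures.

121 µg/L

After mixing, C = (54000·0.02100 + 7460·1220) / 61460 = 9102000/61460 = 148.1 µg/L.
Travel time t = 5.20·1000 / 0.67 = 7761 s = 2.156 h.
8.8%/h lost → k = −ln(1 − 0.088) = 0.09212 h⁻¹.
Applying C = C₀e^(−kt): 148.1 × 0.8199 = 121.4 µg/L.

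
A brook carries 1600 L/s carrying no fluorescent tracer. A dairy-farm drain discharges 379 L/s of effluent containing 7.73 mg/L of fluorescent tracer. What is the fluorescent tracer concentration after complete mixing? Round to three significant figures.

1.48 mg/L

Mixed concentration C = ΣQC/ΣQ = (1600·0 + 379.0·7.730) / 1979 = 2930/1979 = 1.480 mg/L.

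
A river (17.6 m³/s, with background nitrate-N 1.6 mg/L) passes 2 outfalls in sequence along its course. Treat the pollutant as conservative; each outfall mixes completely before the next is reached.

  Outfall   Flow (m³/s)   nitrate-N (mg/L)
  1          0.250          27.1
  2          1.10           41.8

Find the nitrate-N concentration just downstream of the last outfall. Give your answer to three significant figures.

4.27 mg/L

Below outfall 1: Q → 17.85 m³/s, C = (17.60·1.600 + 0.2500·27.10)/17.85 = 1.957 mg/L.
Below outfall 2: Q → 18.95 m³/s, C = (17.85·1.957 + 1.100·41.80)/18.95 = 4.270 mg/L.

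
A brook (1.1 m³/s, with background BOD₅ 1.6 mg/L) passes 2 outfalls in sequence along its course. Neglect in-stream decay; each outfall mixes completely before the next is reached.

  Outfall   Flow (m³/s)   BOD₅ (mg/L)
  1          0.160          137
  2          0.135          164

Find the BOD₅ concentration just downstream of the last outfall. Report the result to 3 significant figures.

32.8 mg/L

After outfall 1: Q = 1.100 + 0.1600 = 1.260 m³/s; C = (1.100·1.600 + 0.1600·137.0)/1.260 = 18.79 mg/L.
After outfall 2: Q = 1.260 + 0.1350 = 1.395 m³/s; C = (1.260·18.79 + 0.1350·164.0)/1.395 = 32.85 mg/L.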